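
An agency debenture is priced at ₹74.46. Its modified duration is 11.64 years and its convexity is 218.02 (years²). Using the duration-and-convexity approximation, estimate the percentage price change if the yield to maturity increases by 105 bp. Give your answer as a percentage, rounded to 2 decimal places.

Duration effect: -D_mod·Δy = -11.64 × (+0.0105) = -0.122220
Convexity effect: ½·C·(Δy)² = 0.5 × 218.02 × (0.0105)² = +0.0120183525
ΔP/P ≈ -0.122220 + 0.0120183525 = -0.1102016475
= -11.02016475%.

-11.02%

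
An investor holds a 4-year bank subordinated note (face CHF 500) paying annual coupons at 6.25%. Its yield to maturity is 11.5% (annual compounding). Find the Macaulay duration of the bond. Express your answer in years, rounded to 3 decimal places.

3.626 years

Periodic yield y = 0.115. Discount each cash flow and weight by its year:
  t   CF        PV=CF/(1+0.115)^t    t·PV
  1        31.25        28.0269        28.0269
  2        31.25        25.1362        50.2725
  3        31.25        22.5437        67.6311
  4       531.25       343.7158     1,374.8631
  Σ                    419.4226     1,520.7936
Price P = Σ PV = 419.4226.
Macaulay duration = Σ(t·PV) / P = 1,520.7936 / 419.4226 = 3.62592 years.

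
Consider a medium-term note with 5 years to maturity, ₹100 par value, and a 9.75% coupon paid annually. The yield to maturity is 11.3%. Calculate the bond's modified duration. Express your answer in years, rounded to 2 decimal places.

3.74 years

Periodic yield y = 0.113. First find Macaulay duration:
  t   CF        PV=CF/(1+0.113)^t    t·PV
  1         9.75         8.7601         8.7601
  2         9.75         7.8707        15.7414
  3         9.75         7.0716        21.2149
  4         9.75         6.3537        25.4146
  5       109.75        64.2582       321.2911
  Σ                     94.3143       392.4222
P = 94.3143; Macaulay duration = 392.4222 / 94.3143 = 4.16079 years.
Modified duration = D_Mac / (1 + y) = 4.16079 / 1.113 = 3.73836 years.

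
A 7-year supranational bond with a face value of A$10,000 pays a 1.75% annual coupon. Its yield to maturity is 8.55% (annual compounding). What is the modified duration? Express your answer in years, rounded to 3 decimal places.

Periodic yield y = 0.0855. First find Macaulay duration:
  t   CF        PV=CF/(1+0.0855)^t    t·PV
  1       175.00       161.2160       161.2160
  2       175.00       148.5178       297.0355
  3       175.00       136.8197       410.4590
  4       175.00       126.0430       504.1720
  5       175.00       116.1152       580.5758
  6       175.00       106.9693       641.8157
  7    10,175.00     5,729.6174    40,107.3219
  Σ                  6,525.2983    42,702.5959
P = 6,525.2983; Macaulay duration = 42,702.5959 / 6,525.2983 = 6.54416 years.
Modified duration = D_Mac / (1 + y) = 6.54416 / 1.0855 = 6.02871 years.

6.029 years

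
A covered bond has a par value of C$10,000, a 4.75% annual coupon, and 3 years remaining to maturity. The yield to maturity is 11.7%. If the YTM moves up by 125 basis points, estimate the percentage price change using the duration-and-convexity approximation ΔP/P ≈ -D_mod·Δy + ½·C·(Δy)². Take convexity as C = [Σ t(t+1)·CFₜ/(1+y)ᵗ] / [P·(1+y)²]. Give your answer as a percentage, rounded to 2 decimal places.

With y = 0.117:
  t   CF        PV=CF/(1+0.117)^t    t·PV        t(t+1)·PV
  1       475.00       425.2462       425.2462         850.4924
  2       475.00       380.7038       761.4077       2,284.2231
  3    10,475.00     7,516.1340    22,548.4019      90,193.6076
  Σ                  8,322.0840    23,735.0558      93,328.3231
P = 8,322.0840; D_Mac = 2.85206 yrs; D_mod = 2.55332 yrs; C = 8.98825.
Duration effect: -2.55332 × (+0.0125) = -0.031916
Convexity effect: 0.5 × 8.98825 × (0.0125)² = +0.0007022
ΔP/P ≈ -0.031916 + 0.0007022 = -0.031214 = -3.1214%.

-3.12%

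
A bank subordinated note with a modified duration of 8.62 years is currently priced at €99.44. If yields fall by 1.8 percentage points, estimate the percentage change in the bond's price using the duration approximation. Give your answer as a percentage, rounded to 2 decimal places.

Duration approximation: ΔP/P ≈ -D_mod · Δy = -8.62 × (-0.018) = +0.155160.
As a percentage: +15.5160%.

+15.52%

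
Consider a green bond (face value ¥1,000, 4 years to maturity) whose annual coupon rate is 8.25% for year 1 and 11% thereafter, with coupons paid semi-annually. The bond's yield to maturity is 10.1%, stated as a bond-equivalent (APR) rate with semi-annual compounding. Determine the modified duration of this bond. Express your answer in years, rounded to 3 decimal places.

Periodic yield y = 0.0505. First find Macaulay duration:
  t   CF        PV=CF/(1+0.0505)^t    t·PV
  1        41.25        39.2670        39.2670
  2        41.25        37.3794        74.7587
  3        55.00        47.4433       142.3298
  4        55.00        45.1626       180.6502
  5        55.00        42.9915       214.9574
  6        55.00        40.9248       245.5487
  7        55.00        38.9574       272.7020
  8     1,055.00       711.3511     5,690.8088
  Σ                  1,003.4770     6,861.0226
P = 1,003.4770; Macaulay duration = 6,861.0226 / 1,003.4770 = 6.83725 half-year periods = 3.41862 years.
Modified duration = D_Mac / (1 + y) = 3.41862 / 1.0505 = 3.25428 years.

3.254 years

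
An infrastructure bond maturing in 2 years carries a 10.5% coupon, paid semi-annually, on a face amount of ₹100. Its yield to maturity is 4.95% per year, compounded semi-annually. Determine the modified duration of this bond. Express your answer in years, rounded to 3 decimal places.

1.818 years

Periodic yield y = 0.02475. First find Macaulay duration:
  t   CF        PV=CF/(1+0.02475)^t    t·PV
  1         5.25         5.1232         5.1232
  2         5.25         4.9995         9.9989
  3         5.25         4.8787        14.6361
  4       105.25        95.4444       381.7776
  Σ                    110.4458       411.5358
P = 110.4458; Macaulay duration = 411.5358 / 110.4458 = 3.72613 half-year periods = 1.86307 years.
Modified duration = D_Mac / (1 + y) = 1.86307 / 1.02475 = 1.81807 years.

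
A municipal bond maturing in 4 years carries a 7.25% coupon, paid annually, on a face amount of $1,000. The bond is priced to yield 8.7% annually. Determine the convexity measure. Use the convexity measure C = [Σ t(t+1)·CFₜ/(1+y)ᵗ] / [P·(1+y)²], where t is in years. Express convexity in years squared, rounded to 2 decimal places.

With y = 0.087:
  t   CF        PV=CF/(1+0.087)^t    t·PV        t(t+1)·PV
  1        72.50        66.6973        66.6973         133.3947
  2        72.50        61.3591       122.7182         368.1545
  3        72.50        56.4481       169.3443         677.3773
  4     1,072.50       768.2085     3,072.8341      15,364.1706
  Σ                    952.7131     3,431.5939      16,543.0971
P = 952.7131.
Convexity = Σ t(t+1)·PV / [P·(1+y)²] = 16,543.0971 / (952.7131 × 1.181569) = 14.69588.

14.70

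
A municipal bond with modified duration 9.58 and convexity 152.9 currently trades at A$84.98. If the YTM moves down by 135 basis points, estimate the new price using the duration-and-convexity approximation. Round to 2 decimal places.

A$97.15

Duration effect: -D_mod·Δy = -9.58 × (-0.0135) = +0.129330
Convexity effect: ½·C·(Δy)² = 0.5 × 152.9 × (-0.0135)² = +0.0139330125
ΔP/P ≈ +0.129330 + 0.0139330125 = +0.1432630125
New price ≈ 84.98 × (1 + 0.1432630125) = 97.15449080225.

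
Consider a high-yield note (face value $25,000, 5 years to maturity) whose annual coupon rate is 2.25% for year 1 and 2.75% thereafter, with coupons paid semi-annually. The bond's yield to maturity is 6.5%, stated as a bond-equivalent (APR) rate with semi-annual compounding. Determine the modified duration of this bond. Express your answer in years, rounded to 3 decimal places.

Periodic yield y = 0.0325. First find Macaulay duration:
  t   CF        PV=CF/(1+0.0325)^t    t·PV
  1       281.25       272.3971       272.3971
  2       281.25       263.8229       527.6457
  3       343.75       312.3004       936.9012
  4       343.75       302.4701     1,209.8804
  5       343.75       292.9493     1,464.7463
  6       343.75       283.7281     1,702.3686
  7       343.75       274.7972     1,923.5803
  8       343.75       266.1474     2,129.1792
  9       343.75       257.7699     2,319.9289
  10   25,343.75    18,406.4601   184,064.6005
  Σ                 20,932.8423   196,551.2282
P = 20,932.8423; Macaulay duration = 196,551.2282 / 20,932.8423 = 9.38961 half-year periods = 4.69481 years.
Modified duration = D_Mac / (1 + y) = 4.69481 / 1.0325 = 4.54703 years.

4.547 years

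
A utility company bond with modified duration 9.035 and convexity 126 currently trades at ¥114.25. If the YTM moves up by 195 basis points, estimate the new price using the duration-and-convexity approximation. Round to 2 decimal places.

¥96.86

Duration effect: -D_mod·Δy = -9.035 × (+0.0195) = -0.1761825
Convexity effect: ½·C·(Δy)² = 0.5 × 126 × (0.0195)² = +0.02395575
ΔP/P ≈ -0.1761825 + 0.02395575 = -0.15222675
New price ≈ 114.25 × (1 - 0.15222675) = 96.8580938125.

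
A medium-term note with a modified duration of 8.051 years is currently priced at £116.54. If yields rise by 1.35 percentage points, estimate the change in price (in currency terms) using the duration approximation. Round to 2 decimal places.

-£12.67

Duration approximation: ΔP/P ≈ -D_mod · Δy = -8.051 × (+0.0135) = -0.1086885.
ΔP ≈ 116.54 × (-0.1086885) = -12.66655779.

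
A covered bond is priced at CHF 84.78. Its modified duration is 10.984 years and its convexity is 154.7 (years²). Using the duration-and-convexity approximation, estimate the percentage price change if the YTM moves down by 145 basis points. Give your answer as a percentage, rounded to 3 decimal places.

Duration effect: -D_mod·Δy = -10.984 × (-0.0145) = +0.159268
Convexity effect: ½·C·(Δy)² = 0.5 × 154.7 × (-0.0145)² = +0.0162628375
ΔP/P ≈ +0.159268 + 0.0162628375 = +0.1755308375
= +17.55308375%.

+17.553%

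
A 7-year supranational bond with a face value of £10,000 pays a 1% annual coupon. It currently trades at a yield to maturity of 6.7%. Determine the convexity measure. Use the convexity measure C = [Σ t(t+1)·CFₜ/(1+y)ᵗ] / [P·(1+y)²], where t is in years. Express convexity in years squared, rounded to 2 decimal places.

With y = 0.067:
  t   CF        PV=CF/(1+0.067)^t    t·PV        t(t+1)·PV
  1       100.00        93.7207        93.7207         187.4414
  2       100.00        87.8357       175.6714         527.0143
  3       100.00        82.3203       246.9608         987.8431
  4       100.00        77.1511       308.6045       1,543.0227
  5       100.00        72.3066       361.5330       2,169.1978
  6       100.00        67.7663       406.5975       2,846.1827
  7    10,100.00     6,414.6127    44,902.2887     359,218.3096
  Σ                  6,895.7133    46,495.3767     367,479.0117
P = 6,895.7133.
Convexity = Σ t(t+1)·PV / [P·(1+y)²] = 367,479.0117 / (6,895.7133 × 1.138489) = 46.80848.

46.81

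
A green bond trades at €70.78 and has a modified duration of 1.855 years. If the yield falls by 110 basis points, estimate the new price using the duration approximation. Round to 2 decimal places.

Duration approximation: ΔP/P ≈ -D_mod · Δy = -1.855 × (-0.011) = +0.020405.
New price ≈ 70.78 × (1 + 0.020405) = 72.2242659.

€72.22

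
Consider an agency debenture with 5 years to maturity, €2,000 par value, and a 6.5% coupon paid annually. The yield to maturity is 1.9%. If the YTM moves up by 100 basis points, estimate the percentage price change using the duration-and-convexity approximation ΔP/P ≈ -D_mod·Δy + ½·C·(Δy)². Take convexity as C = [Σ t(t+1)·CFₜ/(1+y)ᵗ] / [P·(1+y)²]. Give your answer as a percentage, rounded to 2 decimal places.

With y = 0.019:
  t   CF        PV=CF/(1+0.019)^t    t·PV        t(t+1)·PV
  1       130.00       127.5761       127.5761         255.1521
  2       130.00       125.1973       250.3946         751.1838
  3       130.00       122.8629       368.5887       1,474.3549
  4       130.00       120.5720       482.2882       2,411.4408
  5     2,130.00     1,938.6914     9,693.4570      58,160.7419
  Σ                  2,434.8997    10,922.3046      63,052.8737
P = 2,434.8997; D_Mac = 4.48573 yrs; D_mod = 4.40209 yrs; C = 24.93879.
Duration effect: -4.40209 × (+0.01) = -0.044021
Convexity effect: 0.5 × 24.93879 × (0.01)² = +0.0012469
ΔP/P ≈ -0.044021 + 0.0012469 = -0.042774 = -4.2774%.

-4.28%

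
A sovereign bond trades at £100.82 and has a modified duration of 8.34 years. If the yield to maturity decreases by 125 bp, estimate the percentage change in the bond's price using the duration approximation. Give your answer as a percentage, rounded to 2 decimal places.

Duration approximation: ΔP/P ≈ -D_mod · Δy = -8.34 × (-0.0125) = +0.104250.
As a percentage: +10.4250%.

+10.43%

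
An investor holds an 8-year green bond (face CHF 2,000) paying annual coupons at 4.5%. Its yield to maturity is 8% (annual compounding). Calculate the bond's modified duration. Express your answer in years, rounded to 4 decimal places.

Periodic yield y = 0.08. First find Macaulay duration:
  t   CF        PV=CF/(1+0.08)^t    t·PV
  1        90.00        83.3333        83.3333
  2        90.00        77.1605       154.3210
  3        90.00        71.4449       214.3347
  4        90.00        66.1527       264.6107
  5        90.00        61.2525       306.2624
  6        90.00        56.7153       340.2916
  7        90.00        52.5141       367.5989
  8     2,090.00     1,129.1620     9,033.2957
  Σ                  1,597.7353    10,764.0485
P = 1,597.7353; Macaulay duration = 10,764.0485 / 1,597.7353 = 6.73707 years.
Modified duration = D_Mac / (1 + y) = 6.73707 / 1.08 = 6.23802 years.

6.2380 years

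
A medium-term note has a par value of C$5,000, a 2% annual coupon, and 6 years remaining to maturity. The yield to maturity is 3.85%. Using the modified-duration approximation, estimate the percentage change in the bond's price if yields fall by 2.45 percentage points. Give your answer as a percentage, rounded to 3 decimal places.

+13.436%

Periodic yield y = 0.0385. Modified duration first:
  t   CF        PV=CF/(1+0.0385)^t    t·PV
  1       100.00        96.2927        96.2927
  2       100.00        92.7229       185.4458
  3       100.00        89.2854       267.8562
  4       100.00        85.9754       343.9014
  5       100.00        82.7880       413.9401
  6     5,100.00     4,065.6611    24,393.9664
  Σ                  4,512.7255    25,701.4027
P = 4,512.7255; D_Mac = 5.69532 yrs; D_mod = 5.69532/(1+0.0385) = 5.48418 yrs.
ΔP/P ≈ -D_mod · Δy = -5.48418 × (-0.0245) = +0.134362 = +13.4362%.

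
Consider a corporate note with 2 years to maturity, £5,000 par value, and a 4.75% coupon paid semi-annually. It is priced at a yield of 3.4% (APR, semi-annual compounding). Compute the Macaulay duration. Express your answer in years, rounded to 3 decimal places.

Periodic yield y = 0.017. Discount each cash flow and weight by its period:
  t   CF        PV=CF/(1+0.017)^t    t·PV
  1       118.75       116.7650       116.7650
  2       118.75       114.8132       229.6263
  3       118.75       112.8940       338.6819
  4     5,118.75     4,784.9798    19,139.9191
  Σ                  5,129.4519    19,824.9924
Price P = Σ PV = 5,129.4519.
Macaulay duration = Σ(t·PV) / P = 19,824.9924 / 5,129.4519 = 3.86493 half-year periods.
In years: 3.86493 / 2 = 1.93247 years.

1.932 years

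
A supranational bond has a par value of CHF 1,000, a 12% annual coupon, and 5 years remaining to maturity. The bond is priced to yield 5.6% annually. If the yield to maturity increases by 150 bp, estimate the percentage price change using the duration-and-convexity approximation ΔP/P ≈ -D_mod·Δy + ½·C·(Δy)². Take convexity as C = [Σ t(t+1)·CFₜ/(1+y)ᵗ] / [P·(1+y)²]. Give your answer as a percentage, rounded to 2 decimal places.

With y = 0.056:
  t   CF        PV=CF/(1+0.056)^t    t·PV        t(t+1)·PV
  1       120.00       113.6364       113.6364         227.2727
  2       120.00       107.6102       215.2204         645.6612
  3       120.00       101.9036       305.7108       1,222.8431
  4       120.00        96.4996       385.9985       1,929.9923
  5     1,120.00       852.9006     4,264.5031      25,587.0187
  Σ                  1,272.5504     5,285.0691      29,612.7879
P = 1,272.5504; D_Mac = 4.15313 yrs; D_mod = 3.93289 yrs; C = 20.86779.
Duration effect: -3.93289 × (+0.015) = -0.058993
Convexity effect: 0.5 × 20.86779 × (0.015)² = +0.0023476
ΔP/P ≈ -0.058993 + 0.0023476 = -0.056646 = -5.6646%.

-5.66%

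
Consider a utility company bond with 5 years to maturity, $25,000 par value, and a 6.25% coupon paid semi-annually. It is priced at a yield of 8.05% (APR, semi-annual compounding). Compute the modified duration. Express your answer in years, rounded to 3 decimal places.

4.173 years

Periodic yield y = 0.04025. First find Macaulay duration:
  t   CF        PV=CF/(1+0.04025)^t    t·PV
  1       781.25       751.0214       751.0214
  2       781.25       721.9624     1,443.9248
  3       781.25       694.0278     2,082.0834
  4       781.25       667.1740     2,668.6961
  5       781.25       641.3593     3,206.7966
  6       781.25       616.5434     3,699.2607
  7       781.25       592.6878     4,148.8143
  8       781.25       569.7551     4,558.0409
  9       781.25       547.7098     4,929.3882
  10   25,781.25    17,375.0765   173,750.7651
  Σ                 23,177.3175   201,238.7914
P = 23,177.3175; Macaulay duration = 201,238.7914 / 23,177.3175 = 8.68257 half-year periods = 4.34129 years.
Modified duration = D_Mac / (1 + y) = 4.34129 / 1.04025 = 4.17331 years.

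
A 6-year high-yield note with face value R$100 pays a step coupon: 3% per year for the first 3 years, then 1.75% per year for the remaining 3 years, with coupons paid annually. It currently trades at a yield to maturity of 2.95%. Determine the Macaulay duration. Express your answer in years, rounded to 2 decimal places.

5.60 years

Periodic yield y = 0.0295. Discount each cash flow and weight by its year:
  t   CF        PV=CF/(1+0.0295)^t    t·PV
  1         3.00         2.9140         2.9140
  2         3.00         2.8305         5.6611
  3         3.00         2.7494         8.2483
  4         1.75         1.5579         6.2315
  5         1.75         1.5132         7.5662
  6       101.75        85.4626       512.7758
  Σ                     97.0277       543.3969
Price P = Σ PV = 97.0277.
Macaulay duration = Σ(t·PV) / P = 543.3969 / 97.0277 = 5.60043 years.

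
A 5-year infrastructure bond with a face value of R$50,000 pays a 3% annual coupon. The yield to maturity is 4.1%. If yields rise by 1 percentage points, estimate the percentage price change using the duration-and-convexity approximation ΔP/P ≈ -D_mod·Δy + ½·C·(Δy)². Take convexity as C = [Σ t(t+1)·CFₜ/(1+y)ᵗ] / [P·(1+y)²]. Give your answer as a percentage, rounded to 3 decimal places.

-4.396%

With y = 0.041:
  t   CF        PV=CF/(1+0.041)^t    t·PV        t(t+1)·PV
  1     1,500.00     1,440.9222     1,440.9222       2,881.8444
  2     1,500.00     1,384.1712     2,768.3423       8,305.0270
  3     1,500.00     1,329.6553     3,988.9659      15,955.8637
  4     1,500.00     1,277.2866     5,109.1462      25,545.7311
  5    51,500.00    42,126.3257   210,631.6286   1,263,789.7719
  Σ                 47,558.3610   223,939.0053   1,316,478.2381
P = 47,558.3610; D_Mac = 4.70872 yrs; D_mod = 4.52327 yrs; C = 25.54379.
Duration effect: -4.52327 × (+0.01) = -0.045233
Convexity effect: 0.5 × 25.54379 × (0.01)² = +0.0012772
ΔP/P ≈ -0.045233 + 0.0012772 = -0.043955 = -4.3955%.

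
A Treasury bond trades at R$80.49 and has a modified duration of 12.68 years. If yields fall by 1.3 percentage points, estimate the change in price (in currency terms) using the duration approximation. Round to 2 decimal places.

Duration approximation: ΔP/P ≈ -D_mod · Δy = -12.68 × (-0.013) = +0.164840.
ΔP ≈ 80.49 × (+0.164840) = +13.2679716.

+R$13.27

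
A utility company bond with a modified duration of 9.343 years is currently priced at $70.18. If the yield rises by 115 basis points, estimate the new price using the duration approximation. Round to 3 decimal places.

Duration approximation: ΔP/P ≈ -D_mod · Δy = -9.343 × (+0.0115) = -0.1074445.
New price ≈ 70.18 × (1 - 0.1074445) = 62.63954499.

$62.640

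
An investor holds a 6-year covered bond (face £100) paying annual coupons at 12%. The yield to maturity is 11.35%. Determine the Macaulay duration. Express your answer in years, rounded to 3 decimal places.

4.624 years

Periodic yield y = 0.1135. Discount each cash flow and weight by its year:
  t   CF        PV=CF/(1+0.1135)^t    t·PV
  1        12.00        10.7768        10.7768
  2        12.00         9.6783        19.3567
  3        12.00         8.6918        26.0755
  4        12.00         7.8059        31.2234
  5        12.00         7.0102        35.0510
  6       112.00        58.7593       352.5559
  Σ                    102.7223       475.0392
Price P = Σ PV = 102.7223.
Macaulay duration = Σ(t·PV) / P = 475.0392 / 102.7223 = 4.62450 years.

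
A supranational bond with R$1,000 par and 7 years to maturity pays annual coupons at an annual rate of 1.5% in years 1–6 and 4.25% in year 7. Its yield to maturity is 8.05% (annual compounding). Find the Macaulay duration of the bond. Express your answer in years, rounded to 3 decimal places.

6.618 years

Periodic yield y = 0.0805. Discount each cash flow and weight by its year:
  t   CF        PV=CF/(1+0.0805)^t    t·PV
  1        15.00        13.8825        13.8825
  2        15.00        12.8482        25.6964
  3        15.00        11.8910        35.6729
  4        15.00        11.0051        44.0202
  5        15.00        10.1851        50.9257
  6        15.00         9.4263        56.5580
  7     1,042.50       606.3211     4,244.2475
  Σ                    675.5592     4,471.0032
Price P = Σ PV = 675.5592.
Macaulay duration = Σ(t·PV) / P = 4,471.0032 / 675.5592 = 6.61823 years.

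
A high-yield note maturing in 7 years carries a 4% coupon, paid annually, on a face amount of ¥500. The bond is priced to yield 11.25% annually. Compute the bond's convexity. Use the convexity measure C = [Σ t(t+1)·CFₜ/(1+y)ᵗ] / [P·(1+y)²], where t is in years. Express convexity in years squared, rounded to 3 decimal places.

With y = 0.1125:
  t   CF        PV=CF/(1+0.1125)^t    t·PV        t(t+1)·PV
  1        20.00        17.9775        17.9775          35.9551
  2        20.00        16.1596        32.3192          96.9575
  3        20.00        14.5255        43.5764         174.3055
  4        20.00        13.0566        52.2264         261.1319
  5        20.00        11.7363        58.6813         352.0879
  6        20.00        10.5495        63.2967         443.0770
  7       520.00       246.5490     1,725.8428      13,806.7428
  Σ                    330.5539     1,993.9203      15,170.2576
P = 330.5539.
Convexity = Σ t(t+1)·PV / [P·(1+y)²] = 15,170.2576 / (330.5539 × 1.237656) = 37.08094.

37.081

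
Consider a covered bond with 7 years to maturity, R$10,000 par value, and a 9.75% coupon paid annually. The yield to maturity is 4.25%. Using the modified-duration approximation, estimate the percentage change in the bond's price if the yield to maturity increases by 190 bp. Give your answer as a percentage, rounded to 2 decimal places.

-10.24%

Periodic yield y = 0.0425. Modified duration first:
  t   CF        PV=CF/(1+0.0425)^t    t·PV
  1       975.00       935.2518       935.2518
  2       975.00       897.1240     1,794.2481
  3       975.00       860.5506     2,581.6519
  4       975.00       825.4682     3,301.8729
  5       975.00       791.8160     3,959.0802
  6       975.00       759.5358     4,557.2146
  7    10,975.00     8,201.0995    57,407.6968
  Σ                 13,270.8460    74,537.0163
P = 13,270.8460; D_Mac = 5.61660 yrs; D_mod = 5.61660/(1+0.0425) = 5.38762 yrs.
ΔP/P ≈ -D_mod · Δy = -5.38762 × (+0.019) = -0.102365 = -10.2365%.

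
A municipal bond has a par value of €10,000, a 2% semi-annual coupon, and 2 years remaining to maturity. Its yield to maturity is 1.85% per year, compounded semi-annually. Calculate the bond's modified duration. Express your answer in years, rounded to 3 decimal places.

Periodic yield y = 0.00925. First find Macaulay duration:
  t   CF        PV=CF/(1+0.00925)^t    t·PV
  1       100.00        99.0835        99.0835
  2       100.00        98.1754       196.3507
  3       100.00        97.2756       291.8267
  4    10,100.00     9,734.7845    38,939.1380
  Σ                 10,029.3189    39,526.3988
P = 10,029.3189; Macaulay duration = 39,526.3988 / 10,029.3189 = 3.94109 half-year periods = 1.97054 years.
Modified duration = D_Mac / (1 + y) = 1.97054 / 1.00925 = 1.95248 years.

1.952 years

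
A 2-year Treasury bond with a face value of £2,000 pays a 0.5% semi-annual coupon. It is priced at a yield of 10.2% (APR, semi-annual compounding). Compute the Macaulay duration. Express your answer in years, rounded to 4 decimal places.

1.9917 years

Periodic yield y = 0.051. Discount each cash flow and weight by its period:
  t   CF        PV=CF/(1+0.051)^t    t·PV
  1         5.00         4.7574         4.7574
  2         5.00         4.5265         9.0530
  3         5.00         4.3069        12.9206
  4     2,005.00     1,643.2495     6,572.9981
  Σ                  1,656.8403     6,599.7291
Price P = Σ PV = 1,656.8403.
Macaulay duration = Σ(t·PV) / P = 6,599.7291 / 1,656.8403 = 3.98332 half-year periods.
In years: 3.98332 / 2 = 1.99166 years.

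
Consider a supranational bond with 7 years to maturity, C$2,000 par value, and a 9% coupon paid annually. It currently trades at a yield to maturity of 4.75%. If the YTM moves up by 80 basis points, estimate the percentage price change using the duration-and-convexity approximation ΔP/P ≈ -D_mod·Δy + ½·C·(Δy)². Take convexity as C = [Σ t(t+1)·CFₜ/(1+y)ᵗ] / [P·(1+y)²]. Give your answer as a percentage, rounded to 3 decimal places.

With y = 0.0475:
  t   CF        PV=CF/(1+0.0475)^t    t·PV        t(t+1)·PV
  1       180.00       171.8377       171.8377         343.6754
  2       180.00       164.0455       328.0911         984.2733
  3       180.00       156.6067       469.8202       1,879.2807
  4       180.00       149.5052       598.0209       2,990.1046
  5       180.00       142.7258       713.6288       4,281.7726
  6       180.00       136.2537       817.5222       5,722.6555
  7     2,180.00     1,575.3544    11,027.4808      88,219.8468
  Σ                  2,496.3291    14,126.4017     104,421.6089
P = 2,496.3291; D_Mac = 5.65887 yrs; D_mod = 5.40226 yrs; C = 38.12242.
Duration effect: -5.40226 × (+0.008) = -0.043218
Convexity effect: 0.5 × 38.12242 × (0.008)² = +0.0012199
ΔP/P ≈ -0.043218 + 0.0012199 = -0.041998 = -4.1998%.

-4.200%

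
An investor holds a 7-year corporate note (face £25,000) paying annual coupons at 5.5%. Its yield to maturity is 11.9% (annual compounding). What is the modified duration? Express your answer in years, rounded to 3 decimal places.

Periodic yield y = 0.119. First find Macaulay duration:
  t   CF        PV=CF/(1+0.119)^t    t·PV
  1     1,375.00     1,228.7757     1,228.7757
  2     1,375.00     1,098.1016     2,196.2032
  3     1,375.00       981.3240     2,943.9721
  4     1,375.00       876.9652     3,507.8607
  5     1,375.00       783.7044     3,918.5218
  6     1,375.00       700.3614     4,202.1682
  7    26,375.00    12,005.5445    84,038.8116
  Σ                 17,674.7768   102,036.3134
P = 17,674.7768; Macaulay duration = 102,036.3134 / 17,674.7768 = 5.77299 years.
Modified duration = D_Mac / (1 + y) = 5.77299 / 1.119 = 5.15906 years.

5.159 years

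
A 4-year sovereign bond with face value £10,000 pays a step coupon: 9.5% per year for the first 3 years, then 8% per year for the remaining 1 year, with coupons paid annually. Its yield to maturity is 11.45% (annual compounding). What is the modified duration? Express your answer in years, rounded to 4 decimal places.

Periodic yield y = 0.1145. First find Macaulay duration:
  t   CF        PV=CF/(1+0.1145)^t    t·PV
  1       950.00       852.4002       852.4002
  2       950.00       764.8274     1,529.6549
  3       950.00       686.2516     2,058.7549
  4    10,800.00     7,000.0874    28,000.3497
  Σ                  9,303.5667    32,441.1596
P = 9,303.5667; Macaulay duration = 32,441.1596 / 9,303.5667 = 3.48696 years.
Modified duration = D_Mac / (1 + y) = 3.48696 / 1.1145 = 3.12872 years.

3.1287 years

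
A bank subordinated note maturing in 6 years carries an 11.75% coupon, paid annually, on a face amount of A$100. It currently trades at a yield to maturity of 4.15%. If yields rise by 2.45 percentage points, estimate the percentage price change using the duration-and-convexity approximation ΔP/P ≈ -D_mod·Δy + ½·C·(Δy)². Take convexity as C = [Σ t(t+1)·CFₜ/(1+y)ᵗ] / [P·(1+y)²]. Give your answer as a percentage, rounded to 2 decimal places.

-10.54%

With y = 0.0415:
  t   CF        PV=CF/(1+0.0415)^t    t·PV        t(t+1)·PV
  1        11.75        11.2818        11.2818          22.5636
  2        11.75        10.8323        21.6645          64.9936
  3        11.75        10.4006        31.2019         124.8077
  4        11.75         9.9862        39.9448         199.7242
  5        11.75         9.5883        47.9415         287.6489
  6       111.75        87.5572       525.3432       3,677.4026
  Σ                    139.6464       677.3778       4,377.1406
P = 139.6464; D_Mac = 4.85066 yrs; D_mod = 4.65738 yrs; C = 28.89629.
Duration effect: -4.65738 × (+0.0245) = -0.114106
Convexity effect: 0.5 × 28.89629 × (0.0245)² = +0.0086725
ΔP/P ≈ -0.114106 + 0.0086725 = -0.105433 = -10.5433%.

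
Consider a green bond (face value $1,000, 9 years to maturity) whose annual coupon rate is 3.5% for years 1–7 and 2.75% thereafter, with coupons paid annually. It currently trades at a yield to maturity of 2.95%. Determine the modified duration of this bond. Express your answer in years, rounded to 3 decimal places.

Periodic yield y = 0.0295. First find Macaulay duration:
  t   CF        PV=CF/(1+0.0295)^t    t·PV
  1        35.00        33.9971        33.9971
  2        35.00        33.0229        66.0458
  3        35.00        32.0766        96.2299
  4        35.00        31.1575       124.6300
  5        35.00        30.2647       151.3235
  6        35.00        29.3975       176.3848
  7        35.00        28.5551       199.8857
  8        27.50        21.7932       174.3460
  9     1,027.50       790.9421     7,118.4786
  Σ                  1,031.2067     8,141.3213
P = 1,031.2067; Macaulay duration = 8,141.3213 / 1,031.2067 = 7.89495 years.
Modified duration = D_Mac / (1 + y) = 7.89495 / 1.0295 = 7.66872 years.

7.669 years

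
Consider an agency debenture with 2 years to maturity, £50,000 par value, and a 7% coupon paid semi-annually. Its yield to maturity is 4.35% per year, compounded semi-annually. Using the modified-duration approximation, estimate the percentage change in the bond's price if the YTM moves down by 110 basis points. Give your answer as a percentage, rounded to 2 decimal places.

+2.05%

Periodic yield y = 0.02175. Modified duration first:
  t   CF        PV=CF/(1+0.02175)^t    t·PV
  1     1,750.00     1,712.7477     1,712.7477
  2     1,750.00     1,676.2885     3,352.5769
  3     1,750.00     1,640.6053     4,921.8159
  4    51,750.00    47,482.3023   189,929.2092
  Σ                 52,511.9438   199,916.3497
P = 52,511.9438; D_Mac = 3.80706 half-year periods = 1.90353 yrs; D_mod = 1.90353/(1+0.02175) = 1.86301 yrs.
ΔP/P ≈ -D_mod · Δy = -1.86301 × (-0.011) = +0.020493 = +2.0493%.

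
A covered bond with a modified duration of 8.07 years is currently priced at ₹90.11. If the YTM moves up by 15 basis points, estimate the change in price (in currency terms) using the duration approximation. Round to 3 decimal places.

-₹1.091

Duration approximation: ΔP/P ≈ -D_mod · Δy = -8.07 × (+0.0015) = -0.012105.
ΔP ≈ 90.11 × (-0.012105) = -1.09078155.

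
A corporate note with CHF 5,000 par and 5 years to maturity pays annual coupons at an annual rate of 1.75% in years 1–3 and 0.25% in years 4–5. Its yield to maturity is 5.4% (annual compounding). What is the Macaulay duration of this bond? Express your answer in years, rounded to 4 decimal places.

Periodic yield y = 0.054. Discount each cash flow and weight by its year:
  t   CF        PV=CF/(1+0.054)^t    t·PV
  1        87.50        83.0171        83.0171
  2        87.50        78.7638       157.5277
  3        87.50        74.7285       224.1855
  4        12.50        10.1286        40.5142
  5     5,012.50     3,853.4642    19,267.3211
  Σ                  4,100.1022    19,772.5656
Price P = Σ PV = 4,100.1022.
Macaulay duration = Σ(t·PV) / P = 19,772.5656 / 4,100.1022 = 4.82246 years.

4.8225 years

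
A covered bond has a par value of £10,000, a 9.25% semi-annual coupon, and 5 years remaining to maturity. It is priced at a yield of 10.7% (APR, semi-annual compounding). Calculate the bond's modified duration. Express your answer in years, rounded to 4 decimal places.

Periodic yield y = 0.0535. First find Macaulay duration:
  t   CF        PV=CF/(1+0.0535)^t    t·PV
  1       462.50       439.0128       439.0128
  2       462.50       416.7184       833.4368
  3       462.50       395.5561     1,186.6684
  4       462.50       375.4686     1,501.8742
  5       462.50       356.4011     1,782.0055
  6       462.50       338.3019     2,029.8117
  7       462.50       321.1219     2,247.8535
  8       462.50       304.8144     2,438.5148
  9       462.50       289.3349     2,604.0144
  10   10,462.50     6,212.8386    62,128.3860
  Σ                  9,449.5688    77,191.5782
P = 9,449.5688; Macaulay duration = 77,191.5782 / 9,449.5688 = 8.16879 half-year periods = 4.08440 years.
Modified duration = D_Mac / (1 + y) = 4.08440 / 1.0535 = 3.87698 years.

3.8770 years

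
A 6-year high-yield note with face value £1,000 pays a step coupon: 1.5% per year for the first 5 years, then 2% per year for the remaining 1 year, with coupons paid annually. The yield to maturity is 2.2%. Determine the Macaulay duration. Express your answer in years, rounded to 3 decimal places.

5.778 years

Periodic yield y = 0.022. Discount each cash flow and weight by its year:
  t   CF        PV=CF/(1+0.022)^t    t·PV
  1        15.00        14.6771        14.6771
  2        15.00        14.3612        28.7223
  3        15.00        14.0520        42.1560
  4        15.00        13.7495        54.9981
  5        15.00        13.4535        67.2677
  6     1,020.00       895.1479     5,370.8874
  Σ                    965.4412     5,578.7087
Price P = Σ PV = 965.4412.
Macaulay duration = Σ(t·PV) / P = 5,578.7087 / 965.4412 = 5.77840 years.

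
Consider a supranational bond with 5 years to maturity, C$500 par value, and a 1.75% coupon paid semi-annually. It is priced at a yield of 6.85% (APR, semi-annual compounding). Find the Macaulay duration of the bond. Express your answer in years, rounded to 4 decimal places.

Periodic yield y = 0.03425. Discount each cash flow and weight by its period:
  t   CF        PV=CF/(1+0.03425)^t    t·PV
  1        4.375         4.2301         4.2301
  2        4.375         4.0900         8.1801
  3        4.375         3.9546        11.8638
  4        4.375         3.8236        15.2945
  5        4.375         3.6970        18.4850
  6        4.375         3.5746        21.4475
  7        4.375         3.4562        24.1934
  8        4.375         3.3417        26.7340
  9        4.375         3.2311        29.0798
  10     504.375       360.1623     3,601.6230
  Σ                    393.5613     3,761.1312
Price P = Σ PV = 393.5613.
Macaulay duration = Σ(t·PV) / P = 3,761.1312 / 393.5613 = 9.55666 half-year periods.
In years: 9.55666 / 2 = 4.77833 years.

4.7783 years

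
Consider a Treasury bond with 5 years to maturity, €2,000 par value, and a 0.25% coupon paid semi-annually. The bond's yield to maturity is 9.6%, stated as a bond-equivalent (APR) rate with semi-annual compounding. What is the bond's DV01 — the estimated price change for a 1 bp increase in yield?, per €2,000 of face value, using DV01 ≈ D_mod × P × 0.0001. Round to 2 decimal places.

Periodic yield y = 0.048.
  t   CF        PV=CF/(1+0.048)^t    t·PV
  1         2.50         2.3855         2.3855
  2         2.50         2.2762         4.5525
  3         2.50         2.1720         6.5159
  4         2.50         2.0725         8.2900
  5         2.50         1.9776         9.8879
  6         2.50         1.8870        11.3220
  7         2.50         1.8006        12.6040
  8         2.50         1.7181        13.7448
  9         2.50         1.6394        14.7547
  10    2,002.50     1,253.0249    12,530.2489
  Σ                  1,270.9538    12,614.3063
P = 1,270.9538; D_Mac = 9.92507 half-year periods = 4.96254 yrs; D_mod = 4.73524 yrs.
DV01 ≈ 4.73524 × 1,270.9538 × 0.0001 = 0.601828.

€0.60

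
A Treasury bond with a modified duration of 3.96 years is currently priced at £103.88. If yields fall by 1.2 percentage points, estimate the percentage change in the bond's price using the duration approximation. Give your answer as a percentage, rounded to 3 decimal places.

Duration approximation: ΔP/P ≈ -D_mod · Δy = -3.96 × (-0.012) = +0.047520.
As a percentage: +4.7520%.

+4.752%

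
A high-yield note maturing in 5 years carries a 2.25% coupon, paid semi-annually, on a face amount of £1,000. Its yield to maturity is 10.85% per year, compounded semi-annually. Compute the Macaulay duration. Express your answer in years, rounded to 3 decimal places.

Periodic yield y = 0.05425. Discount each cash flow and weight by its period:
  t   CF        PV=CF/(1+0.05425)^t    t·PV
  1        11.25        10.6711        10.6711
  2        11.25        10.1220        20.2440
  3        11.25         9.6011        28.8033
  4        11.25         9.1071        36.4282
  5        11.25         8.6384        43.1921
  6        11.25         8.1939        49.1634
  7        11.25         7.7723        54.4058
  8        11.25         7.3723        58.9785
  9        11.25         6.9929        62.9365
  10    1,011.25       596.2418     5,962.4183
  Σ                    674.7129     6,327.2412
Price P = Σ PV = 674.7129.
Macaulay duration = Σ(t·PV) / P = 6,327.2412 / 674.7129 = 9.37768 half-year periods.
In years: 9.37768 / 2 = 4.68884 years.

4.689 years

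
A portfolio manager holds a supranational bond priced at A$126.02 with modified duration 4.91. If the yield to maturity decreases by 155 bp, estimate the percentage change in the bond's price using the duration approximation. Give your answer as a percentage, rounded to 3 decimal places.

Duration approximation: ΔP/P ≈ -D_mod · Δy = -4.91 × (-0.0155) = +0.076105.
As a percentage: +7.6105%.

+7.611%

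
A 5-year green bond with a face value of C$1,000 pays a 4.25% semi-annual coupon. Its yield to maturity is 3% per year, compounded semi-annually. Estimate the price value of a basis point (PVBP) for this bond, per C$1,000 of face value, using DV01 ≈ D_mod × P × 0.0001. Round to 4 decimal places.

C$0.4764

Periodic yield y = 0.015.
  t   CF        PV=CF/(1+0.015)^t    t·PV
  1        21.25        20.9360        20.9360
  2        21.25        20.6266        41.2531
  3        21.25        20.3217        60.9652
  4        21.25        20.0214        80.0857
  5        21.25        19.7255        98.6277
  6        21.25        19.4340       116.6041
  7        21.25        19.1468       134.0277
  8        21.25        18.8639       150.9109
  9        21.25        18.5851       167.2658
  10    1,021.25       879.9777     8,799.7766
  Σ                  1,057.6387     9,670.4527
P = 1,057.6387; D_Mac = 9.14344 half-year periods = 4.57172 yrs; D_mod = 4.50416 yrs.
DV01 ≈ 4.50416 × 1,057.6387 × 0.0001 = 0.476377.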